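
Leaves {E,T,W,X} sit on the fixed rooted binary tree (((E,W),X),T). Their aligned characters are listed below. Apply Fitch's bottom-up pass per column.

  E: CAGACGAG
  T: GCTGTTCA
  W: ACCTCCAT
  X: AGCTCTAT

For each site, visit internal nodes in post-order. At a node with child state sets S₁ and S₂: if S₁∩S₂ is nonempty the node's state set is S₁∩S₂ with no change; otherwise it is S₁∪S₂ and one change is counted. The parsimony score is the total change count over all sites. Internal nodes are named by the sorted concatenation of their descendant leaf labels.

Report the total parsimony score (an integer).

14

[col 0] EW: children E:{C}, W:{A} ∪→ {A,C}; cost 1
[col 0] EWX: children EW:{A,C}, X:{A} ∩→ {A}; cost 0
[col 0] ETWX: children EWX:{A}, T:{G} ∪→ {A,G}; cost 1
[col 1] EW: children E:{A}, W:{C} ∪→ {A,C}; cost 1
[col 1] EWX: children EW:{A,C}, X:{G} ∪→ {A,C,G}; cost 1
[col 1] ETWX: children EWX:{A,C,G}, T:{C} ∩→ {C}; cost 0
[col 2] EW: children E:{G}, W:{C} ∪→ {C,G}; cost 1
[col 2] EWX: children EW:{C,G}, X:{C} ∩→ {C}; cost 0
[col 2] ETWX: children EWX:{C}, T:{T} ∪→ {C,T}; cost 1
[col 3] EW: children E:{A}, W:{T} ∪→ {A,T}; cost 1
[col 3] EWX: children EW:{A,T}, X:{T} ∩→ {T}; cost 0
[col 3] ETWX: children EWX:{T}, T:{G} ∪→ {G,T}; cost 1
[col 4] EW: children E:{C}, W:{C} ∩→ {C}; cost 0
[col 4] EWX: children EW:{C}, X:{C} ∩→ {C}; cost 0
[col 4] ETWX: children EWX:{C}, T:{T} ∪→ {C,T}; cost 1
[col 5] EW: children E:{G}, W:{C} ∪→ {C,G}; cost 1
[col 5] EWX: children EW:{C,G}, X:{T} ∪→ {C,G,T}; cost 1
[col 5] ETWX: children EWX:{C,G,T}, T:{T} ∩→ {T}; cost 0
[col 6] EW: children E:{A}, W:{A} ∩→ {A}; cost 0
[col 6] EWX: children EW:{A}, X:{A} ∩→ {A}; cost 0
[col 6] ETWX: children EWX:{A}, T:{C} ∪→ {A,C}; cost 1
[col 7] EW: children E:{G}, W:{T} ∪→ {G,T}; cost 1
[col 7] EWX: children EW:{G,T}, X:{T} ∩→ {T}; cost 0
[col 7] ETWX: children EWX:{T}, T:{A} ∪→ {A,T}; cost 1
per-site changes: [2, 2, 2, 2, 1, 2, 1, 2]; total = 14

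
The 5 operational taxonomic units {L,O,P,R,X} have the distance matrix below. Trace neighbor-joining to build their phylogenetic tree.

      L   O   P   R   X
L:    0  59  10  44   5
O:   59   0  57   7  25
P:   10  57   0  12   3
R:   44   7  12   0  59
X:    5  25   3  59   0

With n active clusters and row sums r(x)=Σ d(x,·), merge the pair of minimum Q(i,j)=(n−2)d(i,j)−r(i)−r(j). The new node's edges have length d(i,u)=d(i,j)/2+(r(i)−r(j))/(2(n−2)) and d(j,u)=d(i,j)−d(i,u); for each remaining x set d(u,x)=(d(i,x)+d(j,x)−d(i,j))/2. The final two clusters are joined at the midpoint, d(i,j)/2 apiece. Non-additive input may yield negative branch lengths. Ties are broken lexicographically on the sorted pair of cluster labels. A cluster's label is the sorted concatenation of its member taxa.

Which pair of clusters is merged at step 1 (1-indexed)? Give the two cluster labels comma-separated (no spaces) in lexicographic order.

O,R

1. join O+R (d=7, Q=-249) ⇒ OR; edges |O|=47/6, |R|=-5/6
  updated: d(L,OR)=48, d(OR,P)=31, d(OR,X)=77/2
2. join L+X (d=5, Q=-199/2) ⇒ LX; edges |L|=53/8, |X|=-13/8
  updated: d(LX,OR)=163/4, d(LX,P)=4
3. join LX+OR (d=163/4, Q=-303/4) ⇒ LORX; edges |LX|=55/8, |OR|=271/8
  updated: d(LORX,P)=-23/8
4. join LORX+P (d=-23/8) ⇒ LOPRX; edges |LORX|=-23/16, |P|=-23/16
final tree: (((L:53/8,X:-13/8):55/8,(O:47/6,R:-5/6):271/8):-23/16,P:-23/16)
total length: 399/8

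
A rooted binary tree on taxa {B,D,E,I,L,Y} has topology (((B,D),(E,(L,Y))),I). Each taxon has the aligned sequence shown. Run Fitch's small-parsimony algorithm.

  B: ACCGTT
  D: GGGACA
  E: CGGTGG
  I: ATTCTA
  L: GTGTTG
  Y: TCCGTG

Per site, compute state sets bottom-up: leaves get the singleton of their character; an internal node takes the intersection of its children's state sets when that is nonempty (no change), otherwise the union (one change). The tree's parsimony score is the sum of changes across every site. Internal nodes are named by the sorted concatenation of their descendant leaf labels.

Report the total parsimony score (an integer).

[col 0] BD: children B:{A}, D:{G} ∪→ {A,G}; cost 1
[col 0] LY: children L:{G}, Y:{T} ∪→ {G,T}; cost 1
[col 0] ELY: children E:{C}, LY:{G,T} ∪→ {C,G,T}; cost 1
[col 0] BDELY: children BD:{A,G}, ELY:{C,G,T} ∩→ {G}; cost 0
[col 0] BDEILY: children BDELY:{G}, I:{A} ∪→ {A,G}; cost 1
[col 1] BD: children B:{C}, D:{G} ∪→ {C,G}; cost 1
[col 1] LY: children L:{T}, Y:{C} ∪→ {C,T}; cost 1
[col 1] ELY: children E:{G}, LY:{C,T} ∪→ {C,G,T}; cost 1
[col 1] BDELY: children BD:{C,G}, ELY:{C,G,T} ∩→ {C,G}; cost 0
[col 1] BDEILY: children BDELY:{C,G}, I:{T} ∪→ {C,G,T}; cost 1
[col 2] BD: children B:{C}, D:{G} ∪→ {C,G}; cost 1
[col 2] LY: children L:{G}, Y:{C} ∪→ {C,G}; cost 1
[col 2] ELY: children E:{G}, LY:{C,G} ∩→ {G}; cost 0
[col 2] BDELY: children BD:{C,G}, ELY:{G} ∩→ {G}; cost 0
[col 2] BDEILY: children BDELY:{G}, I:{T} ∪→ {G,T}; cost 1
[col 3] BD: children B:{G}, D:{A} ∪→ {A,G}; cost 1
[col 3] LY: children L:{T}, Y:{G} ∪→ {G,T}; cost 1
[col 3] ELY: children E:{T}, LY:{G,T} ∩→ {T}; cost 0
[col 3] BDELY: children BD:{A,G}, ELY:{T} ∪→ {A,G,T}; cost 1
[col 3] BDEILY: children BDELY:{A,G,T}, I:{C} ∪→ {A,C,G,T}; cost 1
[col 4] BD: children B:{T}, D:{C} ∪→ {C,T}; cost 1
[col 4] LY: children L:{T}, Y:{T} ∩→ {T}; cost 0
[col 4] ELY: children E:{G}, LY:{T} ∪→ {G,T}; cost 1
[col 4] BDELY: children BD:{C,T}, ELY:{G,T} ∩→ {T}; cost 0
[col 4] BDEILY: children BDELY:{T}, I:{T} ∩→ {T}; cost 0
[col 5] BD: children B:{T}, D:{A} ∪→ {A,T}; cost 1
[col 5] LY: children L:{G}, Y:{G} ∩→ {G}; cost 0
[col 5] ELY: children E:{G}, LY:{G} ∩→ {G}; cost 0
[col 5] BDELY: children BD:{A,T}, ELY:{G} ∪→ {A,G,T}; cost 1
[col 5] BDEILY: children BDELY:{A,G,T}, I:{A} ∩→ {A}; cost 0
per-site changes: [4, 4, 3, 4, 2, 2]; total = 19

19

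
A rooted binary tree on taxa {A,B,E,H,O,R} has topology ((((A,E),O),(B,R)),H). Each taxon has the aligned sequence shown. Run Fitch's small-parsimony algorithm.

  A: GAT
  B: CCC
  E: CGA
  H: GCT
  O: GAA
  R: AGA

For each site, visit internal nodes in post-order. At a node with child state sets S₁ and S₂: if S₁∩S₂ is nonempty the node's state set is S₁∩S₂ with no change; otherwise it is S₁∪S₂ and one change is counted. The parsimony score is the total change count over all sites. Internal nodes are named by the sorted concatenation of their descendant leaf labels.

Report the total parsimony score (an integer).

9

[col 0] AE: children A:{G}, E:{C} ∪→ {C,G}; cost 1
[col 0] AEO: children AE:{C,G}, O:{G} ∩→ {G}; cost 0
[col 0] BR: children B:{C}, R:{A} ∪→ {A,C}; cost 1
[col 0] ABEOR: children AEO:{G}, BR:{A,C} ∪→ {A,C,G}; cost 1
[col 0] ABEHOR: children ABEOR:{A,C,G}, H:{G} ∩→ {G}; cost 0
[col 1] AE: children A:{A}, E:{G} ∪→ {A,G}; cost 1
[col 1] AEO: children AE:{A,G}, O:{A} ∩→ {A}; cost 0
[col 1] BR: children B:{C}, R:{G} ∪→ {C,G}; cost 1
[col 1] ABEOR: children AEO:{A}, BR:{C,G} ∪→ {A,C,G}; cost 1
[col 1] ABEHOR: children ABEOR:{A,C,G}, H:{C} ∩→ {C}; cost 0
[col 2] AE: children A:{T}, E:{A} ∪→ {A,T}; cost 1
[col 2] AEO: children AE:{A,T}, O:{A} ∩→ {A}; cost 0
[col 2] BR: children B:{C}, R:{A} ∪→ {A,C}; cost 1
[col 2] ABEOR: children AEO:{A}, BR:{A,C} ∩→ {A}; cost 0
[col 2] ABEHOR: children ABEOR:{A}, H:{T} ∪→ {A,T}; cost 1
per-site changes: [3, 3, 3]; total = 9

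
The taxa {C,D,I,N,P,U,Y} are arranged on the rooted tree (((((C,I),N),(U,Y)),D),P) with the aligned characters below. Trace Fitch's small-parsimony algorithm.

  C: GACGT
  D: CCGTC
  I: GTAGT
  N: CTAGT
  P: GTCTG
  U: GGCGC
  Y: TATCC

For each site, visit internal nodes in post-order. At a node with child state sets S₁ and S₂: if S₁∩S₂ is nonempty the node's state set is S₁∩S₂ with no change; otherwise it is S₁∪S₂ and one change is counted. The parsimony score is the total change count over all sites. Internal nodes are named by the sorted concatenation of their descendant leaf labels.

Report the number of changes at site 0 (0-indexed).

3

site 0, node CI: C={G} ∩ I={G} → {G} (+0)
site 0, node CIN: CI={G} ∪ N={C} → {C,G} (+1)
site 0, node UY: U={G} ∪ Y={T} → {G,T} (+1)
site 0, node CINUY: CIN={C,G} ∩ UY={G,T} → {G} (+0)
site 0, node CDINUY: CINUY={G} ∪ D={C} → {C,G} (+1)
site 0, node CDINPUY: CDINUY={C,G} ∩ P={G} → {G} (+0)
site 1, node CI: C={A} ∪ I={T} → {A,T} (+1)
site 1, node CIN: CI={A,T} ∩ N={T} → {T} (+0)
site 1, node UY: U={G} ∪ Y={A} → {A,G} (+1)
site 1, node CINUY: CIN={T} ∪ UY={A,G} → {A,G,T} (+1)
site 1, node CDINUY: CINUY={A,G,T} ∪ D={C} → {A,C,G,T} (+1)
site 1, node CDINPUY: CDINUY={A,C,G,T} ∩ P={T} → {T} (+0)
site 2, node CI: C={C} ∪ I={A} → {A,C} (+1)
site 2, node CIN: CI={A,C} ∩ N={A} → {A} (+0)
site 2, node UY: U={C} ∪ Y={T} → {C,T} (+1)
site 2, node CINUY: CIN={A} ∪ UY={C,T} → {A,C,T} (+1)
site 2, node CDINUY: CINUY={A,C,T} ∪ D={G} → {A,C,G,T} (+1)
site 2, node CDINPUY: CDINUY={A,C,G,T} ∩ P={C} → {C} (+0)
site 3, node CI: C={G} ∩ I={G} → {G} (+0)
site 3, node CIN: CI={G} ∩ N={G} → {G} (+0)
site 3, node UY: U={G} ∪ Y={C} → {C,G} (+1)
site 3, node CINUY: CIN={G} ∩ UY={C,G} → {G} (+0)
site 3, node CDINUY: CINUY={G} ∪ D={T} → {G,T} (+1)
site 3, node CDINPUY: CDINUY={G,T} ∩ P={T} → {T} (+0)
site 4, node CI: C={T} ∩ I={T} → {T} (+0)
site 4, node CIN: CI={T} ∩ N={T} → {T} (+0)
site 4, node UY: U={C} ∩ Y={C} → {C} (+0)
site 4, node CINUY: CIN={T} ∪ UY={C} → {C,T} (+1)
site 4, node CDINUY: CINUY={C,T} ∩ D={C} → {C} (+0)
site 4, node CDINPUY: CDINUY={C} ∪ P={G} → {C,G} (+1)
per-site changes: [3, 4, 4, 2, 2]; total = 15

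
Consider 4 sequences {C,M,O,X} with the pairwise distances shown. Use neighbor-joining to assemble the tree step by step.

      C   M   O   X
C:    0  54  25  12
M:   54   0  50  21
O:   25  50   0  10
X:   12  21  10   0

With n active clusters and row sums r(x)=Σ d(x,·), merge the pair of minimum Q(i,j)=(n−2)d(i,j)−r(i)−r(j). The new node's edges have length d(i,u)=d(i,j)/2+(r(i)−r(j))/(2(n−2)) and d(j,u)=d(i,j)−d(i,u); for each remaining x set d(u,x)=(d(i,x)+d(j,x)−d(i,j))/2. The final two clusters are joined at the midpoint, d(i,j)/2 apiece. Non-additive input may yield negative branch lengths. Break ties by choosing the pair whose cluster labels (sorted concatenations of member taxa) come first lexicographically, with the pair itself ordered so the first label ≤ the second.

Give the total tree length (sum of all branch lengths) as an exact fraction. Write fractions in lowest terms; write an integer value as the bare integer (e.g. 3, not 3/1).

109/2

1. join C+O (d=25, Q=-126) ⇒ CO; edges |C|=14, |O|=11
  updated: d(CO,M)=79/2, d(CO,X)=-3/2
2. join CO+M (d=79/2, Q=-59) ⇒ CMO; edges |CO|=17/2, |M|=31
  updated: d(CMO,X)=-10
3. join CMO+X (d=-10) ⇒ CMOX; edges |CMO|=-5, |X|=-5
final tree: (((C:14,O:11):17/2,M:31):-5,X:-5)
total length: 109/2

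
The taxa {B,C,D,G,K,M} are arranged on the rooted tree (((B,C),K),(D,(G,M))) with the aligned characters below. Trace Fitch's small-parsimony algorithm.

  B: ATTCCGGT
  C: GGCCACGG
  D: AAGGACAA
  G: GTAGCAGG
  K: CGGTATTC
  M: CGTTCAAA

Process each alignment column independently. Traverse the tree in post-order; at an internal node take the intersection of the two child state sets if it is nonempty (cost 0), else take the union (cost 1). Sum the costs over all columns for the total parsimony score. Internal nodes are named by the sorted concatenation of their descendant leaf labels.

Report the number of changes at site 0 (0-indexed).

4

BC@0: {A} ∪ {G} = {A,G} (union, +1)
BCK@0: {A,G} ∪ {C} = {A,C,G} (union, +1)
GM@0: {G} ∪ {C} = {C,G} (union, +1)
DGM@0: {A} ∪ {C,G} = {A,C,G} (union, +1)
BCDGKM@0: {A,C,G} ∩ {A,C,G} = {A,C,G} (intersection, +0)
BC@1: {T} ∪ {G} = {G,T} (union, +1)
BCK@1: {G,T} ∩ {G} = {G} (intersection, +0)
GM@1: {T} ∪ {G} = {G,T} (union, +1)
DGM@1: {A} ∪ {G,T} = {A,G,T} (union, +1)
BCDGKM@1: {G} ∩ {A,G,T} = {G} (intersection, +0)
BC@2: {T} ∪ {C} = {C,T} (union, +1)
BCK@2: {C,T} ∪ {G} = {C,G,T} (union, +1)
GM@2: {A} ∪ {T} = {A,T} (union, +1)
DGM@2: {G} ∪ {A,T} = {A,G,T} (union, +1)
BCDGKM@2: {C,G,T} ∩ {A,G,T} = {G,T} (intersection, +0)
BC@3: {C} ∩ {C} = {C} (intersection, +0)
BCK@3: {C} ∪ {T} = {C,T} (union, +1)
GM@3: {G} ∪ {T} = {G,T} (union, +1)
DGM@3: {G} ∩ {G,T} = {G} (intersection, +0)
BCDGKM@3: {C,T} ∪ {G} = {C,G,T} (union, +1)
BC@4: {C} ∪ {A} = {A,C} (union, +1)
BCK@4: {A,C} ∩ {A} = {A} (intersection, +0)
GM@4: {C} ∩ {C} = {C} (intersection, +0)
DGM@4: {A} ∪ {C} = {A,C} (union, +1)
BCDGKM@4: {A} ∩ {A,C} = {A} (intersection, +0)
BC@5: {G} ∪ {C} = {C,G} (union, +1)
BCK@5: {C,G} ∪ {T} = {C,G,T} (union, +1)
GM@5: {A} ∩ {A} = {A} (intersection, +0)
DGM@5: {C} ∪ {A} = {A,C} (union, +1)
BCDGKM@5: {C,G,T} ∩ {A,C} = {C} (intersection, +0)
BC@6: {G} ∩ {G} = {G} (intersection, +0)
BCK@6: {G} ∪ {T} = {G,T} (union, +1)
GM@6: {G} ∪ {A} = {A,G} (union, +1)
DGM@6: {A} ∩ {A,G} = {A} (intersection, +0)
BCDGKM@6: {G,T} ∪ {A} = {A,G,T} (union, +1)
BC@7: {T} ∪ {G} = {G,T} (union, +1)
BCK@7: {G,T} ∪ {C} = {C,G,T} (union, +1)
GM@7: {G} ∪ {A} = {A,G} (union, +1)
DGM@7: {A} ∩ {A,G} = {A} (intersection, +0)
BCDGKM@7: {C,G,T} ∪ {A} = {A,C,G,T} (union, +1)
per-site changes: [4, 3, 4, 3, 2, 3, 3, 4]; total = 26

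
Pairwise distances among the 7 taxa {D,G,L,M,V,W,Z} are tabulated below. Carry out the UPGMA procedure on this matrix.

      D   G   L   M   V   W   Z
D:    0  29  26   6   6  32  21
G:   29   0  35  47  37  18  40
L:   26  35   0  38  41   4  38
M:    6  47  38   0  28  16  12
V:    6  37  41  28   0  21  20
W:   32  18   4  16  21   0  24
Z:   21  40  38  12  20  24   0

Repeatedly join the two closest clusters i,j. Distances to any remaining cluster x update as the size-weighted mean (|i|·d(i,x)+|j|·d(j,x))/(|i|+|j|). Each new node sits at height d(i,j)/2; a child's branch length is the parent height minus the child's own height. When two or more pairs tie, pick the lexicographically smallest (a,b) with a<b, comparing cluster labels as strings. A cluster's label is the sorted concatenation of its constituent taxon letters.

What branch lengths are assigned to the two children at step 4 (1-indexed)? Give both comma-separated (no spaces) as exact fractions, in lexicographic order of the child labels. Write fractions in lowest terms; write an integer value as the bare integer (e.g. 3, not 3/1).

3/4,9

iteration 1: select L,W (d=4); attach at lengths (2, 2); label the merged cluster LW
  updated: d(D,LW)=29, d(G,LW)=53/2, d(LW,M)=27, d(LW,V)=31, d(LW,Z)=31
iteration 2: select D,M (d=6); attach at lengths (3, 3); label the merged cluster DM
  updated: d(DM,G)=38, d(DM,LW)=28, d(DM,V)=17, d(DM,Z)=33/2
iteration 3: select DM,Z (d=33/2); attach at lengths (21/4, 33/4); label the merged cluster DMZ
  updated: d(DMZ,G)=116/3, d(DMZ,LW)=29, d(DMZ,V)=18
iteration 4: select DMZ,V (d=18); attach at lengths (3/4, 9); label the merged cluster DMVZ
  updated: d(DMVZ,G)=153/4, d(DMVZ,LW)=59/2
iteration 5: select G,LW (d=53/2); attach at lengths (53/4, 45/4); label the merged cluster GLW
  updated: d(DMVZ,GLW)=389/12
iteration 6: select DMVZ,GLW (d=389/12); attach at lengths (173/24, 71/24); label the merged cluster DGLMVWZ
final tree: ((((D:3,M:3):21/4,Z:33/4):3/4,V:9):173/24,(G:53/4,(L:2,W:2):45/4):71/24)
total length: 815/12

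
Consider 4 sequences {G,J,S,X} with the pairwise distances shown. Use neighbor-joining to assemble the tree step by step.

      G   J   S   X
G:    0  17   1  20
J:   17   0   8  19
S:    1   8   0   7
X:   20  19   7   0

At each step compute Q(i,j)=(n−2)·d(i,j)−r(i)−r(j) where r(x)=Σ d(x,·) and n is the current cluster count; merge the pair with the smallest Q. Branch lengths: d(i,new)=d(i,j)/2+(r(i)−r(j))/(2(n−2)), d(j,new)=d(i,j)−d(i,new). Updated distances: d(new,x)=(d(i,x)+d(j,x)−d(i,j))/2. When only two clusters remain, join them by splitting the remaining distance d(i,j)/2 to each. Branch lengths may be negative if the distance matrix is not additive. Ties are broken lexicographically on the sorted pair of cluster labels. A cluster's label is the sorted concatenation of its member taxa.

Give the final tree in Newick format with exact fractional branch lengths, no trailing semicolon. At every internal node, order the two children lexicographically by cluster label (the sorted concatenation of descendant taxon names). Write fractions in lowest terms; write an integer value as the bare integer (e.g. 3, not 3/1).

(((G:6,S:-5):3,J:9):5,X:5)

step 1: merge (G,S) at d=1, Q=-52; branch lengths G→6, S→-5; new cluster GS
  updated: d(GS,J)=12, d(GS,X)=13
step 2: merge (GS,J) at d=12, Q=-44; branch lengths GS→3, J→9; new cluster GJS
  updated: d(GJS,X)=10
step 3: merge (GJS,X) at d=10; branch lengths GJS→5, X→5; new cluster GJSX
final tree: (((G:6,S:-5):3,J:9):5,X:5)
total length: 23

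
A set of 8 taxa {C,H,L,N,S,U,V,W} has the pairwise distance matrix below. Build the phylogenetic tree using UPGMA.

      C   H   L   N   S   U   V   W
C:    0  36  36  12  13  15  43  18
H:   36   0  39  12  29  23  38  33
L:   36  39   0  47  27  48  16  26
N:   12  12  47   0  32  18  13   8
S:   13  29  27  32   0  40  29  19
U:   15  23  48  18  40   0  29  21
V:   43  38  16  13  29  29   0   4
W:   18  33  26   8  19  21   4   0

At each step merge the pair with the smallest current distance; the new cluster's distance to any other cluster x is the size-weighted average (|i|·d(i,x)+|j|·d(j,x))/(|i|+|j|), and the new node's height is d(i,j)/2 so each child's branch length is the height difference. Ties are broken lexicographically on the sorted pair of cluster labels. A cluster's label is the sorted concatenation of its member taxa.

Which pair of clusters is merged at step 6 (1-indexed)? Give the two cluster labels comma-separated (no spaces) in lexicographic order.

step 1: merge (V,W) at d=4; branch lengths V→2, W→2; new cluster VW
  updated: d(C,VW)=61/2, d(H,VW)=71/2, d(L,VW)=21, d(N,VW)=21/2, d(S,VW)=24, d(U,VW)=25
step 2: merge (N,VW) at d=21/2; branch lengths N→21/4, VW→13/4; new cluster NVW
  updated: d(C,NVW)=73/3, d(H,NVW)=83/3, d(L,NVW)=89/3, d(NVW,S)=80/3, d(NVW,U)=68/3
step 3: merge (C,S) at d=13; branch lengths C→13/2, S→13/2; new cluster CS
  updated: d(CS,H)=65/2, d(CS,L)=63/2, d(CS,NVW)=51/2, d(CS,U)=55/2
step 4: merge (NVW,U) at d=68/3; branch lengths NVW→73/12, U→34/3; new cluster NUVW
  updated: d(CS,NUVW)=26, d(H,NUVW)=53/2, d(L,NUVW)=137/4
step 5: merge (CS,NUVW) at d=26; branch lengths CS→13/2, NUVW→5/3; new cluster CNSUVW
  updated: d(CNSUVW,H)=57/2, d(CNSUVW,L)=100/3
step 6: merge (CNSUVW,H) at d=57/2; branch lengths CNSUVW→5/4, H→57/4; new cluster CHNSUVW
  updated: d(CHNSUVW,L)=239/7
step 7: merge (CHNSUVW,L) at d=239/7; branch lengths CHNSUVW→79/28, L→239/14; new cluster CHLNSUVW
final tree: ((((C:13/2,S:13/2):13/2,((N:21/4,(V:2,W:2):13/4):73/12,U:34/3):5/3):5/4,H:57/4):79/28,L:239/14)
total length: 1816/21

CNSUVW,H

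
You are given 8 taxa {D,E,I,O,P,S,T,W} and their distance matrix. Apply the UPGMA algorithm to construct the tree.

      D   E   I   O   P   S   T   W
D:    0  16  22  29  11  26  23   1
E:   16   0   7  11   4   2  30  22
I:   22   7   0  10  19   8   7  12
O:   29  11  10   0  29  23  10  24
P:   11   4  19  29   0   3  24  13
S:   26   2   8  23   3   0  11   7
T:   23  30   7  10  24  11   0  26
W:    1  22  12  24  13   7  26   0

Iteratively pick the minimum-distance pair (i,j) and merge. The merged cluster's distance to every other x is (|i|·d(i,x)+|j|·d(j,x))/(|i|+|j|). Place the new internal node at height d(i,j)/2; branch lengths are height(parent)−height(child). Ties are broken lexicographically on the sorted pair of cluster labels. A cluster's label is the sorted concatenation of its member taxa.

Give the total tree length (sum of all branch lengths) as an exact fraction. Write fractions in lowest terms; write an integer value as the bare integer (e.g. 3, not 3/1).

593/15

1. join D+W (d=1) ⇒ DW; edges |D|=1/2, |W|=1/2
  updated: d(DW,E)=19, d(DW,I)=17, d(DW,O)=53/2, d(DW,P)=12, d(DW,S)=33/2, d(DW,T)=49/2
2. join E+S (d=2) ⇒ ES; edges |E|=1, |S|=1
  updated: d(DW,ES)=71/4, d(ES,I)=15/2, d(ES,O)=17, d(ES,P)=7/2, d(ES,T)=41/2
3. join ES+P (d=7/2) ⇒ EPS; edges |ES|=3/4, |P|=7/4
  updated: d(DW,EPS)=95/6, d(EPS,I)=34/3, d(EPS,O)=21, d(EPS,T)=65/3
4. join I+T (d=7) ⇒ IT; edges |I|=7/2, |T|=7/2
  updated: d(DW,IT)=83/4, d(EPS,IT)=33/2, d(IT,O)=10
5. join IT+O (d=10) ⇒ IOT; edges |IT|=3/2, |O|=5
  updated: d(DW,IOT)=68/3, d(EPS,IOT)=18
6. join DW+EPS (d=95/6) ⇒ DEPSW; edges |DW|=89/12, |EPS|=37/6
  updated: d(DEPSW,IOT)=298/15
7. join DEPSW+IOT (d=298/15) ⇒ DEIOPSTW; edges |DEPSW|=121/60, |IOT|=74/15
final tree: (((D:1/2,W:1/2):89/12,((E:1,S:1):3/4,P:7/4):37/6):121/60,((I:7/2,T:7/2):3/2,O:5):74/15)
total length: 593/15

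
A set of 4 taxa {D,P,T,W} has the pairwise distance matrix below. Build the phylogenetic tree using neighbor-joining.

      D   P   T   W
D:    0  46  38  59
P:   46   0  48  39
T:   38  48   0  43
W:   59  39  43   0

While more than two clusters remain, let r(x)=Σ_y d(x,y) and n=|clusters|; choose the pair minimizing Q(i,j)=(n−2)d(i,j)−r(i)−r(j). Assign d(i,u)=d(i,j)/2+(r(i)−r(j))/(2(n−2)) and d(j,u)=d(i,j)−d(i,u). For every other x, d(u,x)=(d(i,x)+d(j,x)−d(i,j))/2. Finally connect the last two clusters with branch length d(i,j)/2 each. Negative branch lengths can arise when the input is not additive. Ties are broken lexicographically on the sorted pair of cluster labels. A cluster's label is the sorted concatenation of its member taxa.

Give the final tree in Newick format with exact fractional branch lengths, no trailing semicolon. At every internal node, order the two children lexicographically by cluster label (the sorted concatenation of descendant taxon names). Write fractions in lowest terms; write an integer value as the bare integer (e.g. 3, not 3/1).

1. join D+T (d=38, Q=-196) ⇒ DT; edges |D|=45/2, |T|=31/2
  updated: d(DT,P)=28, d(DT,W)=32
2. join DT+P (d=28, Q=-99) ⇒ DPT; edges |DT|=21/2, |P|=35/2
  updated: d(DPT,W)=43/2
3. join DPT+W (d=43/2) ⇒ DPTW; edges |DPT|=43/4, |W|=43/4
final tree: (((D:45/2,T:31/2):21/2,P:35/2):43/4,W:43/4)
total length: 175/2

(((D:45/2,T:31/2):21/2,P:35/2):43/4,W:43/4)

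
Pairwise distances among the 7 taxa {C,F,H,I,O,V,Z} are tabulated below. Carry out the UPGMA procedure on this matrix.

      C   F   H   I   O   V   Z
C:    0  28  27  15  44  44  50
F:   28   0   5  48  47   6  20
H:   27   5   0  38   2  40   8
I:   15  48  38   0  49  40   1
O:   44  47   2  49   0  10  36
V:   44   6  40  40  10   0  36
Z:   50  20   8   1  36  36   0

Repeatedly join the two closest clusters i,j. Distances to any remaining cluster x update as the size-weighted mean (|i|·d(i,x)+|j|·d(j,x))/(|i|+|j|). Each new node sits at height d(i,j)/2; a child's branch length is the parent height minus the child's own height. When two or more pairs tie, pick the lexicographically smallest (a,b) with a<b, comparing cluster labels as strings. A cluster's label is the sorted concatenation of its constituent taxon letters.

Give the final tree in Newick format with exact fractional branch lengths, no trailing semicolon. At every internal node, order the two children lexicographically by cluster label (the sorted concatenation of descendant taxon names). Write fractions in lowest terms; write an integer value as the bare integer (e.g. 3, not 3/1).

((C:65/4,(I:1/2,Z:1/2):63/4):7/6,((F:3,V:3):39/4,(H:1,O:1):47/4):14/3)

1. join I+Z (d=1) ⇒ IZ; edges |I|=1/2, |Z|=1/2
  updated: d(C,IZ)=65/2, d(F,IZ)=34, d(H,IZ)=23, d(IZ,O)=85/2, d(IZ,V)=38
2. join H+O (d=2) ⇒ HO; edges |H|=1, |O|=1
  updated: d(C,HO)=71/2, d(F,HO)=26, d(HO,IZ)=131/4, d(HO,V)=25
3. join F+V (d=6) ⇒ FV; edges |F|=3, |V|=3
  updated: d(C,FV)=36, d(FV,HO)=51/2, d(FV,IZ)=36
4. join FV+HO (d=51/2) ⇒ FHOV; edges |FV|=39/4, |HO|=47/4
  updated: d(C,FHOV)=143/4, d(FHOV,IZ)=275/8
5. join C+IZ (d=65/2) ⇒ CIZ; edges |C|=65/4, |IZ|=63/4
  updated: d(CIZ,FHOV)=209/6
6. join CIZ+FHOV (d=209/6) ⇒ CFHIOVZ; edges |CIZ|=7/6, |FHOV|=14/3
final tree: ((C:65/4,(I:1/2,Z:1/2):63/4):7/6,((F:3,V:3):39/4,(H:1,O:1):47/4):14/3)
total length: 205/3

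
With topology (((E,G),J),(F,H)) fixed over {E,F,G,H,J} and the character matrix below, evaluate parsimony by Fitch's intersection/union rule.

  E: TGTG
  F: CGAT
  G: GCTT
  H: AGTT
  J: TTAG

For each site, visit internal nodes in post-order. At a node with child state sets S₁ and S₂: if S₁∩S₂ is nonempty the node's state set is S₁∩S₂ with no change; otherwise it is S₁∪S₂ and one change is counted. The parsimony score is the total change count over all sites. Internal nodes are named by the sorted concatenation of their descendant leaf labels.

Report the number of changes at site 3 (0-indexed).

EG@0: {T} ∪ {G} = {G,T} (union, +1)
EGJ@0: {G,T} ∩ {T} = {T} (intersection, +0)
FH@0: {C} ∪ {A} = {A,C} (union, +1)
EFGHJ@0: {T} ∪ {A,C} = {A,C,T} (union, +1)
EG@1: {G} ∪ {C} = {C,G} (union, +1)
EGJ@1: {C,G} ∪ {T} = {C,G,T} (union, +1)
FH@1: {G} ∩ {G} = {G} (intersection, +0)
EFGHJ@1: {C,G,T} ∩ {G} = {G} (intersection, +0)
EG@2: {T} ∩ {T} = {T} (intersection, +0)
EGJ@2: {T} ∪ {A} = {A,T} (union, +1)
FH@2: {A} ∪ {T} = {A,T} (union, +1)
EFGHJ@2: {A,T} ∩ {A,T} = {A,T} (intersection, +0)
EG@3: {G} ∪ {T} = {G,T} (union, +1)
EGJ@3: {G,T} ∩ {G} = {G} (intersection, +0)
FH@3: {T} ∩ {T} = {T} (intersection, +0)
EFGHJ@3: {G} ∪ {T} = {G,T} (union, +1)
per-site changes: [3, 2, 2, 2]; total = 9

2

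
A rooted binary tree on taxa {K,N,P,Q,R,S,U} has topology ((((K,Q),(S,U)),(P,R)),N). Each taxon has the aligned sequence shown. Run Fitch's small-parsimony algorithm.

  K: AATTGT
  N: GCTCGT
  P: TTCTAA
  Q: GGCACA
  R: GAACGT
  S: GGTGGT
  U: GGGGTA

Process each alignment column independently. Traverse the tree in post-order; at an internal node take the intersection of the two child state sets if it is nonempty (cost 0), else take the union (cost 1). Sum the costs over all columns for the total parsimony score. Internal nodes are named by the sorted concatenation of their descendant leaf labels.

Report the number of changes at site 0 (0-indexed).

2

site 0, node KQ: K={A} ∪ Q={G} → {A,G} (+1)
site 0, node SU: S={G} ∩ U={G} → {G} (+0)
site 0, node KQSU: KQ={A,G} ∩ SU={G} → {G} (+0)
site 0, node PR: P={T} ∪ R={G} → {G,T} (+1)
site 0, node KPQRSU: KQSU={G} ∩ PR={G,T} → {G} (+0)
site 0, node KNPQRSU: KPQRSU={G} ∩ N={G} → {G} (+0)
site 1, node KQ: K={A} ∪ Q={G} → {A,G} (+1)
site 1, node SU: S={G} ∩ U={G} → {G} (+0)
site 1, node KQSU: KQ={A,G} ∩ SU={G} → {G} (+0)
site 1, node PR: P={T} ∪ R={A} → {A,T} (+1)
site 1, node KPQRSU: KQSU={G} ∪ PR={A,T} → {A,G,T} (+1)
site 1, node KNPQRSU: KPQRSU={A,G,T} ∪ N={C} → {A,C,G,T} (+1)
site 2, node KQ: K={T} ∪ Q={C} → {C,T} (+1)
site 2, node SU: S={T} ∪ U={G} → {G,T} (+1)
site 2, node KQSU: KQ={C,T} ∩ SU={G,T} → {T} (+0)
site 2, node PR: P={C} ∪ R={A} → {A,C} (+1)
site 2, node KPQRSU: KQSU={T} ∪ PR={A,C} → {A,C,T} (+1)
site 2, node KNPQRSU: KPQRSU={A,C,T} ∩ N={T} → {T} (+0)
site 3, node KQ: K={T} ∪ Q={A} → {A,T} (+1)
site 3, node SU: S={G} ∩ U={G} → {G} (+0)
site 3, node KQSU: KQ={A,T} ∪ SU={G} → {A,G,T} (+1)
site 3, node PR: P={T} ∪ R={C} → {C,T} (+1)
site 3, node KPQRSU: KQSU={A,G,T} ∩ PR={C,T} → {T} (+0)
site 3, node KNPQRSU: KPQRSU={T} ∪ N={C} → {C,T} (+1)
site 4, node KQ: K={G} ∪ Q={C} → {C,G} (+1)
site 4, node SU: S={G} ∪ U={T} → {G,T} (+1)
site 4, node KQSU: KQ={C,G} ∩ SU={G,T} → {G} (+0)
site 4, node PR: P={A} ∪ R={G} → {A,G} (+1)
site 4, node KPQRSU: KQSU={G} ∩ PR={A,G} → {G} (+0)
site 4, node KNPQRSU: KPQRSU={G} ∩ N={G} → {G} (+0)
site 5, node KQ: K={T} ∪ Q={A} → {A,T} (+1)
site 5, node SU: S={T} ∪ U={A} → {A,T} (+1)
site 5, node KQSU: KQ={A,T} ∩ SU={A,T} → {A,T} (+0)
site 5, node PR: P={A} ∪ R={T} → {A,T} (+1)
site 5, node KPQRSU: KQSU={A,T} ∩ PR={A,T} → {A,T} (+0)
site 5, node KNPQRSU: KPQRSU={A,T} ∩ N={T} → {T} (+0)
per-site changes: [2, 4, 4, 4, 3, 3]; total = 20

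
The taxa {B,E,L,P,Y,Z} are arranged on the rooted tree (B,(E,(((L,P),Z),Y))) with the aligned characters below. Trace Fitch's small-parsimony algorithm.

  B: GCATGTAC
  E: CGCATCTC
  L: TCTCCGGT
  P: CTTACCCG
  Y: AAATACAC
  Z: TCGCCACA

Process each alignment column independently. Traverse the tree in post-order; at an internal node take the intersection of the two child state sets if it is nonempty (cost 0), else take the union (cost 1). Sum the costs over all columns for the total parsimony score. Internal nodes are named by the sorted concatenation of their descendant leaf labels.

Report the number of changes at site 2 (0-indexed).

site 0, node LP: L={T} ∪ P={C} → {C,T} (+1)
site 0, node LPZ: LP={C,T} ∩ Z={T} → {T} (+0)
site 0, node LPYZ: LPZ={T} ∪ Y={A} → {A,T} (+1)
site 0, node ELPYZ: E={C} ∪ LPYZ={A,T} → {A,C,T} (+1)
site 0, node BELPYZ: B={G} ∪ ELPYZ={A,C,T} → {A,C,G,T} (+1)
site 1, node LP: L={C} ∪ P={T} → {C,T} (+1)
site 1, node LPZ: LP={C,T} ∩ Z={C} → {C} (+0)
site 1, node LPYZ: LPZ={C} ∪ Y={A} → {A,C} (+1)
site 1, node ELPYZ: E={G} ∪ LPYZ={A,C} → {A,C,G} (+1)
site 1, node BELPYZ: B={C} ∩ ELPYZ={A,C,G} → {C} (+0)
site 2, node LP: L={T} ∩ P={T} → {T} (+0)
site 2, node LPZ: LP={T} ∪ Z={G} → {G,T} (+1)
site 2, node LPYZ: LPZ={G,T} ∪ Y={A} → {A,G,T} (+1)
site 2, node ELPYZ: E={C} ∪ LPYZ={A,G,T} → {A,C,G,T} (+1)
site 2, node BELPYZ: B={A} ∩ ELPYZ={A,C,G,T} → {A} (+0)
site 3, node LP: L={C} ∪ P={A} → {A,C} (+1)
site 3, node LPZ: LP={A,C} ∩ Z={C} → {C} (+0)
site 3, node LPYZ: LPZ={C} ∪ Y={T} → {C,T} (+1)
site 3, node ELPYZ: E={A} ∪ LPYZ={C,T} → {A,C,T} (+1)
site 3, node BELPYZ: B={T} ∩ ELPYZ={A,C,T} → {T} (+0)
site 4, node LP: L={C} ∩ P={C} → {C} (+0)
site 4, node LPZ: LP={C} ∩ Z={C} → {C} (+0)
site 4, node LPYZ: LPZ={C} ∪ Y={A} → {A,C} (+1)
site 4, node ELPYZ: E={T} ∪ LPYZ={A,C} → {A,C,T} (+1)
site 4, node BELPYZ: B={G} ∪ ELPYZ={A,C,T} → {A,C,G,T} (+1)
site 5, node LP: L={G} ∪ P={C} → {C,G} (+1)
site 5, node LPZ: LP={C,G} ∪ Z={A} → {A,C,G} (+1)
site 5, node LPYZ: LPZ={A,C,G} ∩ Y={C} → {C} (+0)
site 5, node ELPYZ: E={C} ∩ LPYZ={C} → {C} (+0)
site 5, node BELPYZ: B={T} ∪ ELPYZ={C} → {C,T} (+1)
site 6, node LP: L={G} ∪ P={C} → {C,G} (+1)
site 6, node LPZ: LP={C,G} ∩ Z={C} → {C} (+0)
site 6, node LPYZ: LPZ={C} ∪ Y={A} → {A,C} (+1)
site 6, node ELPYZ: E={T} ∪ LPYZ={A,C} → {A,C,T} (+1)
site 6, node BELPYZ: B={A} ∩ ELPYZ={A,C,T} → {A} (+0)
site 7, node LP: L={T} ∪ P={G} → {G,T} (+1)
site 7, node LPZ: LP={G,T} ∪ Z={A} → {A,G,T} (+1)
site 7, node LPYZ: LPZ={A,G,T} ∪ Y={C} → {A,C,G,T} (+1)
site 7, node ELPYZ: E={C} ∩ LPYZ={A,C,G,T} → {C} (+0)
site 7, node BELPYZ: B={C} ∩ ELPYZ={C} → {C} (+0)
per-site changes: [4, 3, 3, 3, 3, 3, 3, 3]; total = 25

3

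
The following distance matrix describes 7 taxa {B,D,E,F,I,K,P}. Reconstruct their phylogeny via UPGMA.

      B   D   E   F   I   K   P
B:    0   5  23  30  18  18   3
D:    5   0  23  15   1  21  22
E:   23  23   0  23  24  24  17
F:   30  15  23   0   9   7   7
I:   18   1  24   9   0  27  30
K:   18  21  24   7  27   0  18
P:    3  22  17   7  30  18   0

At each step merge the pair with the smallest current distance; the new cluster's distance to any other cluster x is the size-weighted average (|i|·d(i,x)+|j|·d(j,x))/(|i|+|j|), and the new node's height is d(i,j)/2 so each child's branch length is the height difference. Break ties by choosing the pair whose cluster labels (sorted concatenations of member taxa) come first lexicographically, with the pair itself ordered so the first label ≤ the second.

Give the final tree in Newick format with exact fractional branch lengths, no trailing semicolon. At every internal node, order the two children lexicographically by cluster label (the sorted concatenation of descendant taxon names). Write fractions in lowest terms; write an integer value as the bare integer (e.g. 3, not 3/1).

1. join D+I (d=1) ⇒ DI; edges |D|=1/2, |I|=1/2
  updated: d(B,DI)=23/2, d(DI,E)=47/2, d(DI,F)=12, d(DI,K)=24, d(DI,P)=26
2. join B+P (d=3) ⇒ BP; edges |B|=3/2, |P|=3/2
  updated: d(BP,DI)=75/4, d(BP,E)=20, d(BP,F)=37/2, d(BP,K)=18
3. join F+K (d=7) ⇒ FK; edges |F|=7/2, |K|=7/2
  updated: d(BP,FK)=73/4, d(DI,FK)=18, d(E,FK)=47/2
4. join DI+FK (d=18) ⇒ DFIK; edges |DI|=17/2, |FK|=11/2
  updated: d(BP,DFIK)=37/2, d(DFIK,E)=47/2
5. join BP+DFIK (d=37/2) ⇒ BDFIKP; edges |BP|=31/4, |DFIK|=1/4
  updated: d(BDFIKP,E)=67/3
6. join BDFIKP+E (d=67/3) ⇒ BDEFIKP; edges |BDFIKP|=23/12, |E|=67/6
final tree: (((B:3/2,P:3/2):31/4,((D:1/2,I:1/2):17/2,(F:7/2,K:7/2):11/2):1/4):23/12,E:67/6)
total length: 553/12

(((B:3/2,P:3/2):31/4,((D:1/2,I:1/2):17/2,(F:7/2,K:7/2):11/2):1/4):23/12,E:67/6)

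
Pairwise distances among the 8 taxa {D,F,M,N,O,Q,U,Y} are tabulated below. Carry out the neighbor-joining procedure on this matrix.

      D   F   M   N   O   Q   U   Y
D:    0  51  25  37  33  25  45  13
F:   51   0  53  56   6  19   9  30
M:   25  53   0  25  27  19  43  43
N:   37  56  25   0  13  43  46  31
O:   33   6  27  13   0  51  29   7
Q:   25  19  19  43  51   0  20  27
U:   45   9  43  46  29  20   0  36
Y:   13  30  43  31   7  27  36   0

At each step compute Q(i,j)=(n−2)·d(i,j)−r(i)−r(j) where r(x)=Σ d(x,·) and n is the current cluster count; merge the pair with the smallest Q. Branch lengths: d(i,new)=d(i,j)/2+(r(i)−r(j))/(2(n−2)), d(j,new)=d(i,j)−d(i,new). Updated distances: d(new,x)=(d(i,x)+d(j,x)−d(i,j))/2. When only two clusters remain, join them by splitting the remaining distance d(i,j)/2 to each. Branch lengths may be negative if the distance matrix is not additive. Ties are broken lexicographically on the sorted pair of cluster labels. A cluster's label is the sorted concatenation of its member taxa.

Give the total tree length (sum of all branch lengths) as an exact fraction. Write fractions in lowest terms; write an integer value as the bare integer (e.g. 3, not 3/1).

1. join F+U (d=9, Q=-398) ⇒ FU; edges |F|=25/6, |U|=29/6
  updated: d(D,FU)=87/2, d(FU,M)=87/2, d(FU,N)=93/2, d(FU,O)=13, d(FU,Q)=15, d(FU,Y)=57/2
2. join FU+Q (d=15, Q=-295) ⇒ FQU; edges |FU|=17/2, |Q|=13/2
  updated: d(D,FQU)=107/4, d(FQU,M)=95/4, d(FQU,N)=149/4, d(FQU,O)=49/2, d(FQU,Y)=81/4
3. join D+Y (d=13, Q=-197) ⇒ DY; edges |D|=145/16, |Y|=63/16
  updated: d(DY,FQU)=17, d(DY,M)=55/2, d(DY,N)=55/2, d(DY,O)=27/2
4. join N+O (d=13, Q=-567/4) ⇒ NO; edges |N|=85/8, |O|=19/8
  updated: d(DY,NO)=14, d(FQU,NO)=195/8, d(M,NO)=39/2
5. join DY+FQU (d=17, Q=-717/8) ⇒ DFQUY; edges |DY|=219/32, |FQU|=325/32
  updated: d(DFQUY,M)=137/8, d(DFQUY,NO)=171/16
6. join DFQUY+M (d=137/8, Q=-757/16) ⇒ DFMQUY; edges |DFQUY|=133/32, |M|=415/32
  updated: d(DFMQUY,NO)=209/32
7. join DFMQUY+NO (d=209/32) ⇒ DFMNOQUY; edges |DFMQUY|=209/64, |NO|=209/64
final tree: ((((D:145/16,Y:63/16):219/32,((F:25/6,U:29/6):17/2,Q:13/2):325/32):133/32,M:415/32):209/64,(N:85/8,O:19/8):209/64)
total length: 2901/32

2901/32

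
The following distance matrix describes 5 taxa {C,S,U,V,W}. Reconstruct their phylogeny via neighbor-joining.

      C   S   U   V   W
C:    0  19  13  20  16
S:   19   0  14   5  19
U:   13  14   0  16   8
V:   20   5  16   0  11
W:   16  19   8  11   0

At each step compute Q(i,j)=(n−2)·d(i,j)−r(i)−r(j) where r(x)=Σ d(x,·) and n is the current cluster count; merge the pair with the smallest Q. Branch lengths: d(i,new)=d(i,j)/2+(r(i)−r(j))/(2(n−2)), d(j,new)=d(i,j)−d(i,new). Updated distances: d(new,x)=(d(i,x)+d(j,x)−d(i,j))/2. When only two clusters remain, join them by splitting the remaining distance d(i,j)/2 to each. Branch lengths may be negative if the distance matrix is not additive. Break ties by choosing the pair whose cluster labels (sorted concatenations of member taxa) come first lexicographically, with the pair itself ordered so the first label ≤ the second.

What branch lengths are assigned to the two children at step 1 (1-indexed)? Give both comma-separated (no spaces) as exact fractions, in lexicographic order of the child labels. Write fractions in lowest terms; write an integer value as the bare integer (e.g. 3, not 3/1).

step 1: merge (S,V) at d=5, Q=-94; branch lengths S→10/3, V→5/3; new cluster SV
  updated: d(C,SV)=17, d(SV,U)=25/2, d(SV,W)=25/2
step 2: merge (C,SV) at d=17, Q=-54; branch lengths C→19/2, SV→15/2; new cluster CSV
  updated: d(CSV,U)=17/4, d(CSV,W)=23/4
step 3: merge (CSV,U) at d=17/4, Q=-18; branch lengths CSV→1, U→13/4; new cluster CSUV
  updated: d(CSUV,W)=19/4
step 4: merge (CSUV,W) at d=19/4; branch lengths CSUV→19/8, W→19/8; new cluster CSUVW
final tree: (((C:19/2,(S:10/3,V:5/3):15/2):1,U:13/4):19/8,W:19/8)
total length: 31

10/3,5/3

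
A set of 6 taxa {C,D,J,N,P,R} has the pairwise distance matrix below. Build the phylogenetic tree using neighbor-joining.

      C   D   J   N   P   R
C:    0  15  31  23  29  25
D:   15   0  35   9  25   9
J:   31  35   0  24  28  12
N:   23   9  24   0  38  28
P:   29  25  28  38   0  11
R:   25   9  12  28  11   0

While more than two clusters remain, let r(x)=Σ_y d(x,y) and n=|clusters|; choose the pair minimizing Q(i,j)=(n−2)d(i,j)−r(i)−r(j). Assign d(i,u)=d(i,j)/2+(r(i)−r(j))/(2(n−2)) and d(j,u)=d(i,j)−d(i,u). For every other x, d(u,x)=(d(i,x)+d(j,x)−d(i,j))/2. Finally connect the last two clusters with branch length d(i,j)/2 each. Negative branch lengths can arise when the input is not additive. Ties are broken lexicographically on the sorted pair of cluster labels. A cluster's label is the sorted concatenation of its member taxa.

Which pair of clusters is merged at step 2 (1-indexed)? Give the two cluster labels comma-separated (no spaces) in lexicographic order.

1. join D+N (d=9, Q=-179) ⇒ DN; edges |D|=7/8, |N|=65/8
  updated: d(C,DN)=29/2, d(DN,J)=25, d(DN,P)=27, d(DN,R)=14
2. join C+DN (d=29/2, Q=-273/2) ⇒ CDN; edges |C|=125/12, |DN|=49/12
  updated: d(CDN,J)=83/4, d(CDN,P)=83/4, d(CDN,R)=49/4
3. join CDN+J (d=83/4, Q=-73) ⇒ CDJN; edges |CDN|=69/8, |J|=97/8
  updated: d(CDJN,P)=14, d(CDJN,R)=7/4
4. join CDJN+P (d=14, Q=-107/4) ⇒ CDJNP; edges |CDJN|=19/8, |P|=93/8
  updated: d(CDJNP,R)=-5/8
5. join CDJNP+R (d=-5/8) ⇒ CDJNPR; edges |CDJNP|=-5/16, |R|=-5/16
final tree: ((((C:125/12,(D:7/8,N:65/8):49/12):69/8,J:97/8):19/8,P:93/8):-5/16,R:-5/16)
total length: 461/8

C,DN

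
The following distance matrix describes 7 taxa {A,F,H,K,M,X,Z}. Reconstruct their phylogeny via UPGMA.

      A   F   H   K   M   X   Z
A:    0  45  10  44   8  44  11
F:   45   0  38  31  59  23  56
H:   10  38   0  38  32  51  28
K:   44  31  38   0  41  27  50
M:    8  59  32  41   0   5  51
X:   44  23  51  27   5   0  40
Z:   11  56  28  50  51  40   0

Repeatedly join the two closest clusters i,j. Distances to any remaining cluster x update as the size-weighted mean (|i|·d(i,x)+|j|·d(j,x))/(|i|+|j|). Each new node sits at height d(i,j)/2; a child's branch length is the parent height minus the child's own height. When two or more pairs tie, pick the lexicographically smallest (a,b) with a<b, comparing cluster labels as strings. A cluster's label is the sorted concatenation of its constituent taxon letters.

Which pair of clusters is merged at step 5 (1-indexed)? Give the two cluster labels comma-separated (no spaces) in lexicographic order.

FK,MX

step 1: merge (M,X) at d=5; branch lengths M→5/2, X→5/2; new cluster MX
  updated: d(A,MX)=26, d(F,MX)=41, d(H,MX)=83/2, d(K,MX)=34, d(MX,Z)=91/2
step 2: merge (A,H) at d=10; branch lengths A→5, H→5; new cluster AH
  updated: d(AH,F)=83/2, d(AH,K)=41, d(AH,MX)=135/4, d(AH,Z)=39/2
step 3: merge (AH,Z) at d=39/2; branch lengths AH→19/4, Z→39/4; new cluster AHZ
  updated: d(AHZ,F)=139/3, d(AHZ,K)=44, d(AHZ,MX)=113/3
step 4: merge (F,K) at d=31; branch lengths F→31/2, K→31/2; new cluster FK
  updated: d(AHZ,FK)=271/6, d(FK,MX)=75/2
step 5: merge (FK,MX) at d=75/2; branch lengths FK→13/4, MX→65/4; new cluster FKMX
  updated: d(AHZ,FKMX)=497/12
step 6: merge (AHZ,FKMX) at d=497/12; branch lengths AHZ→263/24, FKMX→47/24; new cluster AFHKMXZ
final tree: (((A:5,H:5):19/4,Z:39/4):263/24,((F:31/2,K:31/2):13/4,(M:5/2,X:5/2):65/4):47/24)
total length: 1115/12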